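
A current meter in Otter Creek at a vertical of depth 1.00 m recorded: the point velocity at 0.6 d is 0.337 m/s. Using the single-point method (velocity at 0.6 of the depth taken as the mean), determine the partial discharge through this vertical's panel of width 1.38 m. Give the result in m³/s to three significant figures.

v̄ = v₀.₆ = 0.337 m/s
q = v̄ × d × w = 0.3370 × 1.00 × 1.38 = 0.4651 m³/s

0.465 m³/s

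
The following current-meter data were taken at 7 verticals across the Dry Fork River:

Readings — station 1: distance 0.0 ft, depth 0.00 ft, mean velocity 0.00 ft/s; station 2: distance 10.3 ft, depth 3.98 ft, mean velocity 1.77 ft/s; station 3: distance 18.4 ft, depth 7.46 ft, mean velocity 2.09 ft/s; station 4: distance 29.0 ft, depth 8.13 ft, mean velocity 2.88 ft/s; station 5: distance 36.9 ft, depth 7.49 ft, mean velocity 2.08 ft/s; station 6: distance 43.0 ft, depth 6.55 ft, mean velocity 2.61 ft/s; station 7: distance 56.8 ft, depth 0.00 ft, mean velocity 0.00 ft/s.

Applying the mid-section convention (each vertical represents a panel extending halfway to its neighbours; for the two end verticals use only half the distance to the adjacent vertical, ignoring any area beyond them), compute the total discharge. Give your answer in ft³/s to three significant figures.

706 ft³/s

w_2 = (18.4 − 0.0)/2 = 9.2 ft; q_2 = 1.77 × 3.98 × 9.2 = 64.81 ft³/s
w_3 = (29.0 − 10.3)/2 = 9.35 ft; q_3 = 2.09 × 7.46 × 9.35 = 145.8 ft³/s
w_4 = (36.9 − 18.4)/2 = 9.25 ft; q_4 = 2.88 × 8.13 × 9.25 = 216.6 ft³/s
w_5 = (43.0 − 29.0)/2 = 7 ft; q_5 = 2.08 × 7.49 × 7 = 109.1 ft³/s
w_6 = (56.8 − 36.9)/2 = 9.95 ft; q_6 = 2.61 × 6.55 × 9.95 = 170.1 ft³/s
Stations 1, 7 contribute zero (depth or velocity is 0).
Q = Σ qᵢ = 706.3 ft³/s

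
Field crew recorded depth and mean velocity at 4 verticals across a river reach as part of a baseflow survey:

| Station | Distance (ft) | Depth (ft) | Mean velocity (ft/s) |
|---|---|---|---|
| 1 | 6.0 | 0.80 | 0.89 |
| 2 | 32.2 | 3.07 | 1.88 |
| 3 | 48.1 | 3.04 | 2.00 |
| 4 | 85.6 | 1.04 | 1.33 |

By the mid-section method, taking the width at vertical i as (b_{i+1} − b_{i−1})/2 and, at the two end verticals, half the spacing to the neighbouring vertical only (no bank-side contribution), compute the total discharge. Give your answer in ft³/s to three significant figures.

w_1 = (32.2 − 6.0)/2 = 13.1 ft; q_1 = 0.89 × 0.80 × 13.1 = 9.327 ft³/s
w_2 = (48.1 − 6.0)/2 = 21.05 ft; q_2 = 1.88 × 3.07 × 21.05 = 121.5 ft³/s
w_3 = (85.6 − 32.2)/2 = 26.7 ft; q_3 = 2.00 × 3.04 × 26.7 = 162.3 ft³/s
w_4 = (85.6 − 48.1)/2 = 18.75 ft; q_4 = 1.33 × 1.04 × 18.75 = 25.94 ft³/s
Q = Σ qᵢ = 319.1 ft³/s

319 ft³/s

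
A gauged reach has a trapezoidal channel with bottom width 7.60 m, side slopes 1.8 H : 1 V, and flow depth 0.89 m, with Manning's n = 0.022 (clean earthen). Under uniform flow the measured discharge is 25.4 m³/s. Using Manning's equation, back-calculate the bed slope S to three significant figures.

A = (b + z·y)·y = (7.60 + 1.8×0.89)×0.89 = 8.190 m²
P = b + 2y√(1+z²) = 7.60 + 2×0.89×√(1+1.8²) = 11.27 m
R = A/P = 8.190/11.27 = 0.7270 m
S = (Q·n / (1·A·R^(2/3)))² = (25.4×0.022 / (1×8.190×0.8085))² = 0.007122

0.00712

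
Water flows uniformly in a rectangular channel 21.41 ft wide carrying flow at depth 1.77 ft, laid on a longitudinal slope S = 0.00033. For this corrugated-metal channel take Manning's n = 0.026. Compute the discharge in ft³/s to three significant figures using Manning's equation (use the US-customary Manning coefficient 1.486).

A = b·y = 21.41 × 1.77 = 37.90 ft²
P = b + 2y = 21.41 + 2×1.77 = 24.95 ft
R = A/P = 37.90/24.95 = 1.519 ft
Q = (1.486/n)·A·R^(2/3)·S^(1/2) = (1.486/0.026) × 37.90 × 1.519^(2/3) × 0.00033^(1/2) = 51.99 ft³/s

52.0 ft³/s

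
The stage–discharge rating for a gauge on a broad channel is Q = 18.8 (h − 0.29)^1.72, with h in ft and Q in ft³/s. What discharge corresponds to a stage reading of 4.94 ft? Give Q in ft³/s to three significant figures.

Q = 18.8 × (4.94 − 0.29)^1.72 = 18.8 × 4.65^1.72 = 264.3 ft³/s

264 ft³/s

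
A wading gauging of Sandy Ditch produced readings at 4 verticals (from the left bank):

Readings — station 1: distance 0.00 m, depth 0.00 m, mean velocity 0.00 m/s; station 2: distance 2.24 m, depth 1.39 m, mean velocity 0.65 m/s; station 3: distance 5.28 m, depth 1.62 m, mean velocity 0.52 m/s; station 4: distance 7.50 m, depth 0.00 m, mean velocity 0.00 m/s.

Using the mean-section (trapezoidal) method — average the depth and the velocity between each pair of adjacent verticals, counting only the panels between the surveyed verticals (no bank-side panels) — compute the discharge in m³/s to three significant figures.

3.65 m³/s

Panel 1-2: Δb = 2.24 m, d̄ = (0.00+1.39)/2 = 0.695, v̄ = (0.00+0.65)/2 = 0.325 → q = 2.24×0.695×0.325 = 0.5060 m³/s
Panel 2-3: Δb = 3.04 m, d̄ = (1.39+1.62)/2 = 1.505, v̄ = (0.65+0.52)/2 = 0.585 → q = 3.04×1.505×0.585 = 2.676 m³/s
Panel 3-4: Δb = 2.22 m, d̄ = (1.62+0.00)/2 = 0.81, v̄ = (0.52+0.00)/2 = 0.26 → q = 2.22×0.81×0.26 = 0.4675 m³/s
Q = Σ q = 3.650 m³/s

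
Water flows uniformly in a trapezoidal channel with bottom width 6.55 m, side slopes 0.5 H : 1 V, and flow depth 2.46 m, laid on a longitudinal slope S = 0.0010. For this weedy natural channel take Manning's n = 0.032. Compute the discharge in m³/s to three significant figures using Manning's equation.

25.7 m³/s

A = (b + z·y)·y = (6.55 + 0.5×2.46)×2.46 = 19.14 m²
P = b + 2y√(1+z²) = 6.55 + 2×2.46×√(1+0.5²) = 12.05 m
R = A/P = 19.14/12.05 = 1.588 m
Q = (1/n)·A·R^(2/3)·S^(1/2) = (1/0.032) × 19.14 × 1.588^(2/3) × 0.0010^(1/2) = 25.75 m³/s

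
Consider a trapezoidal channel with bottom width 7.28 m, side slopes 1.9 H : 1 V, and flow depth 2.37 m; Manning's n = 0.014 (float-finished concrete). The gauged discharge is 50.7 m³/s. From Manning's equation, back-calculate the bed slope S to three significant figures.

0.000345

A = (b + z·y)·y = (7.28 + 1.9×2.37)×2.37 = 27.93 m²
P = b + 2y√(1+z²) = 7.28 + 2×2.37×√(1+1.9²) = 17.46 m
R = A/P = 27.93/17.46 = 1.600 m
S = (Q·n / (1·A·R^(2/3)))² = (50.7×0.014 / (1×27.93×1.368))² = 0.0003453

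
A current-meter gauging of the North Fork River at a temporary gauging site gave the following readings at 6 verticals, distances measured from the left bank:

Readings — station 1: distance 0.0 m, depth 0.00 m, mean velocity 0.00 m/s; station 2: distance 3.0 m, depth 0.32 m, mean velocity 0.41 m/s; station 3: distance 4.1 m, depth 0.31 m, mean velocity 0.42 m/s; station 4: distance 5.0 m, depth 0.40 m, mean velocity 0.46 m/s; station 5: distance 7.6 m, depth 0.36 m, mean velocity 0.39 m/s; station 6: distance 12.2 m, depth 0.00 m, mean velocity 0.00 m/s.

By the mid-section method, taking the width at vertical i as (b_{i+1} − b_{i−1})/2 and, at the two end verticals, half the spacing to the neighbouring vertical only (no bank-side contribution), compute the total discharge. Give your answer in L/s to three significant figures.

w_2 = (4.1 − 0.0)/2 = 2.05 m; q_2 = 0.41 × 0.32 × 2.05 = 0.2690 m³/s
w_3 = (5.0 − 3.0)/2 = 1 m; q_3 = 0.42 × 0.31 × 1 = 0.1302 m³/s
w_4 = (7.6 − 4.1)/2 = 1.75 m; q_4 = 0.46 × 0.40 × 1.75 = 0.3220 m³/s
w_5 = (12.2 − 5.0)/2 = 3.6 m; q_5 = 0.39 × 0.36 × 3.6 = 0.5054 m³/s
Stations 1, 6 contribute zero (depth or velocity is 0).
Q = Σ qᵢ = 1.227 m³/s
= 1.227 × 1000 = 1227 L/s

1230 L/s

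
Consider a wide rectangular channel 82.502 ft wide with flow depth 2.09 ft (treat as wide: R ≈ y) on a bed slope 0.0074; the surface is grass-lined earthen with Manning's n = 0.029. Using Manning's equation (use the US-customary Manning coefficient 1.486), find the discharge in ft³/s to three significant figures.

A = b·y = 82.502 × 2.09 = 172.4 ft²
Wide channel: R ≈ y = 2.09 ft
Q = (1.486/n)·A·R^(2/3)·S^(1/2) = (1.486/0.029) × 172.4 × 2.090^(2/3) × 0.0074^(1/2) = 1242 ft³/s

1240 ft³/s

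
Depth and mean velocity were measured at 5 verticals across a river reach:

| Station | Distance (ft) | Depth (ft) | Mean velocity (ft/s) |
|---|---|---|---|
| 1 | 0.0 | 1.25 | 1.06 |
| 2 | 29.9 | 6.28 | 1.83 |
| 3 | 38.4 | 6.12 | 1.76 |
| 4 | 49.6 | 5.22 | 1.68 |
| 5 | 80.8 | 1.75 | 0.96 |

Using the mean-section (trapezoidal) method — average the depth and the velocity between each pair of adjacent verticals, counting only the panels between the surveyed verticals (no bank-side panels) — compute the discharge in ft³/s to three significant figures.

510 ft³/s

Panel 1-2: Δb = 29.9 ft, d̄ = (1.25+6.28)/2 = 3.765, v̄ = (1.06+1.83)/2 = 1.445 → q = 29.9×3.765×1.445 = 162.7 ft³/s
Panel 2-3: Δb = 8.5 ft, d̄ = (6.28+6.12)/2 = 6.2, v̄ = (1.83+1.76)/2 = 1.795 → q = 8.5×6.2×1.795 = 94.60 ft³/s
Panel 3-4: Δb = 11.2 ft, d̄ = (6.12+5.22)/2 = 5.67, v̄ = (1.76+1.68)/2 = 1.72 → q = 11.2×5.67×1.72 = 109.2 ft³/s
Panel 4-5: Δb = 31.2 ft, d̄ = (5.22+1.75)/2 = 3.485, v̄ = (1.68+0.96)/2 = 1.32 → q = 31.2×3.485×1.32 = 143.5 ft³/s
Q = Σ q = 510.0 ft³/s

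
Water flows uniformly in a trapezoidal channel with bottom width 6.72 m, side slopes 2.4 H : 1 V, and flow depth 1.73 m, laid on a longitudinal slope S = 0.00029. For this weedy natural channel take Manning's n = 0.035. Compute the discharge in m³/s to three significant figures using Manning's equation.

A = (b + z·y)·y = (6.72 + 2.4×1.73)×1.73 = 18.81 m²
P = b + 2y√(1+z²) = 6.72 + 2×1.73×√(1+2.4²) = 15.72 m
R = A/P = 18.81/15.72 = 1.197 m
Q = (1/n)·A·R^(2/3)·S^(1/2) = (1/0.035) × 18.81 × 1.197^(2/3) × 0.00029^(1/2) = 10.32 m³/s

10.3 m³/s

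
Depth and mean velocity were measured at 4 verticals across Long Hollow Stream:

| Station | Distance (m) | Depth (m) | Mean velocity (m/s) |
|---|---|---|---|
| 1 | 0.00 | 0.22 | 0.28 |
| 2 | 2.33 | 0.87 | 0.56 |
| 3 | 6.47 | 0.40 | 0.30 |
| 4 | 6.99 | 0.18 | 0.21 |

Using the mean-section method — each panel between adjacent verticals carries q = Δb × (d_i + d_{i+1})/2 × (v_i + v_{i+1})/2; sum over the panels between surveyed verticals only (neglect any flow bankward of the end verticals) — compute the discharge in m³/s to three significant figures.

1.70 m³/s

Panel 1-2: Δb = 2.33 m, d̄ = (0.22+0.87)/2 = 0.545, v̄ = (0.28+0.56)/2 = 0.42 → q = 2.33×0.545×0.42 = 0.5333 m³/s
Panel 2-3: Δb = 4.14 m, d̄ = (0.87+0.40)/2 = 0.635, v̄ = (0.56+0.30)/2 = 0.43 → q = 4.14×0.635×0.43 = 1.130 m³/s
Panel 3-4: Δb = 0.52 m, d̄ = (0.40+0.18)/2 = 0.29, v̄ = (0.30+0.21)/2 = 0.255 → q = 0.52×0.29×0.255 = 0.03845 m³/s
Q = Σ q = 1.702 m³/s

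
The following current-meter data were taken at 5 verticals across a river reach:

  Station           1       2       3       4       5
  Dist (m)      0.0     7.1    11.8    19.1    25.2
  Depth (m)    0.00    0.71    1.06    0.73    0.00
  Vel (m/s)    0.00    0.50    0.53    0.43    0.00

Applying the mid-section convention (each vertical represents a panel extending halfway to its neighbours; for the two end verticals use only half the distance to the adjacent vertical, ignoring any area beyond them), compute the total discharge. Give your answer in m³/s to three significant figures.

w_2 = (11.8 − 0.0)/2 = 5.9 m; q_2 = 0.50 × 0.71 × 5.9 = 2.095 m³/s
w_3 = (19.1 − 7.1)/2 = 6 m; q_3 = 0.53 × 1.06 × 6 = 3.371 m³/s
w_4 = (25.2 − 11.8)/2 = 6.7 m; q_4 = 0.43 × 0.73 × 6.7 = 2.103 m³/s
Stations 1, 5 contribute zero (depth or velocity is 0).
Q = Σ qᵢ = 7.568 m³/s

7.57 m³/s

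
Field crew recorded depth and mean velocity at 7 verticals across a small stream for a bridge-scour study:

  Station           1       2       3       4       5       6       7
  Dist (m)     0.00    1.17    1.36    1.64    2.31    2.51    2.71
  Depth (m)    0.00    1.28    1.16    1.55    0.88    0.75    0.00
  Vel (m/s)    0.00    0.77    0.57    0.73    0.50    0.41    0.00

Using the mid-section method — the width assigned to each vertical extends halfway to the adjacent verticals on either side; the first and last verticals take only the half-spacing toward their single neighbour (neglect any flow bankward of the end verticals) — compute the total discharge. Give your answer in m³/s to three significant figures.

1.62 m³/s

w_2 = (1.36 − 0.00)/2 = 0.68 m; q_2 = 0.77 × 1.28 × 0.68 = 0.6702 m³/s
w_3 = (1.64 − 1.17)/2 = 0.235 m; q_3 = 0.57 × 1.16 × 0.235 = 0.1554 m³/s
w_4 = (2.31 − 1.36)/2 = 0.475 m; q_4 = 0.73 × 1.55 × 0.475 = 0.5375 m³/s
w_5 = (2.51 − 1.64)/2 = 0.435 m; q_5 = 0.50 × 0.88 × 0.435 = 0.1914 m³/s
w_6 = (2.71 − 2.31)/2 = 0.2 m; q_6 = 0.41 × 0.75 × 0.2 = 0.06150 m³/s
Stations 1, 7 contribute zero (depth or velocity is 0).
Q = Σ qᵢ = 1.616 m³/s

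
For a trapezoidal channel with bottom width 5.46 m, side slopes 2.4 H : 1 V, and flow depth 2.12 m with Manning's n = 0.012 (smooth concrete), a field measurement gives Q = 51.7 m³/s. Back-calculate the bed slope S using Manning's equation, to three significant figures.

0.000513

A = (b + z·y)·y = (5.46 + 2.4×2.12)×2.12 = 22.36 m²
P = b + 2y√(1+z²) = 5.46 + 2×2.12×√(1+2.4²) = 16.48 m
R = A/P = 22.36/16.48 = 1.357 m
S = (Q·n / (1·A·R^(2/3)))² = (51.7×0.012 / (1×22.36×1.225))² = 0.0005126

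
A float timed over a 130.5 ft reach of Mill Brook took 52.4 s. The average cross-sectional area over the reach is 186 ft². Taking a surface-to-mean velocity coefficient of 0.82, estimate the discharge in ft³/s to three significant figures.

v_surface = L / t̄ = 130.5 / 52.4 = 2.490 ft/s
v_mean = 0.82 × 2.490 = 2.042 ft/s
Q = A × v_mean = 186 × 2.042 = 379.8 ft³/s

380 ft³/s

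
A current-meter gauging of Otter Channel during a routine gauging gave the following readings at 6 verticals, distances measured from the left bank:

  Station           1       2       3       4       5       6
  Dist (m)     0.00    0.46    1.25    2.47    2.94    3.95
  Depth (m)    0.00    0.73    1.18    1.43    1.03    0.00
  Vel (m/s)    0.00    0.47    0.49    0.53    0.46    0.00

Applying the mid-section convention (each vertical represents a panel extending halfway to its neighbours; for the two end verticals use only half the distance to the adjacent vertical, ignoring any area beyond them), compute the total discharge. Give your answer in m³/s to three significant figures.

1.79 m³/s

w_2 = (1.25 − 0.00)/2 = 0.625 m; q_2 = 0.47 × 0.73 × 0.625 = 0.2144 m³/s
w_3 = (2.47 − 0.46)/2 = 1.005 m; q_3 = 0.49 × 1.18 × 1.005 = 0.5811 m³/s
w_4 = (2.94 − 1.25)/2 = 0.845 m; q_4 = 0.53 × 1.43 × 0.845 = 0.6404 m³/s
w_5 = (3.95 − 2.47)/2 = 0.74 m; q_5 = 0.46 × 1.03 × 0.74 = 0.3506 m³/s
Stations 1, 6 contribute zero (depth or velocity is 0).
Q = Σ qᵢ = 1.787 m³/s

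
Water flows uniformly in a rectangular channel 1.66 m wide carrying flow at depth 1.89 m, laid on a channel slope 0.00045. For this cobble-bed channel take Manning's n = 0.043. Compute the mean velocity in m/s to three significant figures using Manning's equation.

0.342 m/s

A = b·y = 1.66 × 1.89 = 3.137 m²
P = b + 2y = 1.66 + 2×1.89 = 5.440 m
R = A/P = 3.137/5.440 = 0.5767 m
Q = (1/n)·A·R^(2/3)·S^(1/2) = (1/0.043) × 3.137 × 0.5767^(2/3) × 0.00045^(1/2) = 1.072 m³/s
V = Q/A = 1.072/3.137 = 0.3418 m/s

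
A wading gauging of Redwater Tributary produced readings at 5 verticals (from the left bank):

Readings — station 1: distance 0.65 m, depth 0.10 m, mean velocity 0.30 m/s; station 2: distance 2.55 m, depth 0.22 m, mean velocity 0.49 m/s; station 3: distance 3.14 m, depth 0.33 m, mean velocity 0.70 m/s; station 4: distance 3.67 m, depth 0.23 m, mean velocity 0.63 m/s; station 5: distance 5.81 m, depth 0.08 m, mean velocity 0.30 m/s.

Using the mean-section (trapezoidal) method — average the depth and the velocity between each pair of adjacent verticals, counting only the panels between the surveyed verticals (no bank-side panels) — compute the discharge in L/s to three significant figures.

Panel 1-2: Δb = 1.9 m, d̄ = (0.10+0.22)/2 = 0.16, v̄ = (0.30+0.49)/2 = 0.395 → q = 1.9×0.16×0.395 = 0.1201 m³/s
Panel 2-3: Δb = 0.59 m, d̄ = (0.22+0.33)/2 = 0.275, v̄ = (0.49+0.70)/2 = 0.595 → q = 0.59×0.275×0.595 = 0.09654 m³/s
Panel 3-4: Δb = 0.53 m, d̄ = (0.33+0.23)/2 = 0.28, v̄ = (0.70+0.63)/2 = 0.665 → q = 0.53×0.28×0.665 = 0.09869 m³/s
Panel 4-5: Δb = 2.14 m, d̄ = (0.23+0.08)/2 = 0.155, v̄ = (0.63+0.30)/2 = 0.465 → q = 2.14×0.155×0.465 = 0.1542 m³/s
Q = Σ q = 0.4695 m³/s
= 0.4695 × 1000 = 469.5 L/s

470 L/s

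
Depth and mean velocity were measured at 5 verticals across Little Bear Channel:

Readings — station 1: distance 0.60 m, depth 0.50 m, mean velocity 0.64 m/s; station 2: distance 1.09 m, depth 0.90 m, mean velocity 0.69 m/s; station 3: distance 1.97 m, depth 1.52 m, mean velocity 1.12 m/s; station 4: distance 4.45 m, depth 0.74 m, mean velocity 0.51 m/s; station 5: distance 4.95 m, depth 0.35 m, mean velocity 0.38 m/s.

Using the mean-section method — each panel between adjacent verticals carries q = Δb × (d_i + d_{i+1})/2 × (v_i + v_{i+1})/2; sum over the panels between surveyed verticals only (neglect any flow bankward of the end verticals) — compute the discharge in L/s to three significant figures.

3600 L/s

Panel 1-2: Δb = 0.49 m, d̄ = (0.50+0.90)/2 = 0.7, v̄ = (0.64+0.69)/2 = 0.665 → q = 0.49×0.7×0.665 = 0.2281 m³/s
Panel 2-3: Δb = 0.88 m, d̄ = (0.90+1.52)/2 = 1.21, v̄ = (0.69+1.12)/2 = 0.905 → q = 0.88×1.21×0.905 = 0.9636 m³/s
Panel 3-4: Δb = 2.48 m, d̄ = (1.52+0.74)/2 = 1.13, v̄ = (1.12+0.51)/2 = 0.815 → q = 2.48×1.13×0.815 = 2.284 m³/s
Panel 4-5: Δb = 0.5 m, d̄ = (0.74+0.35)/2 = 0.545, v̄ = (0.51+0.38)/2 = 0.445 → q = 0.5×0.545×0.445 = 0.1213 m³/s
Q = Σ q = 3.597 m³/s
= 3.597 × 1000 = 3597 L/s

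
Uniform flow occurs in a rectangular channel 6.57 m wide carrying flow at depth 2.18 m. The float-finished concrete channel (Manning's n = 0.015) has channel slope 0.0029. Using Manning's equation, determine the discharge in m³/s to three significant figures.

61.6 m³/s

A = b·y = 6.57 × 2.18 = 14.32 m²
P = b + 2y = 6.57 + 2×2.18 = 10.93 m
R = A/P = 14.32/10.93 = 1.310 m
Q = (1/n)·A·R^(2/3)·S^(1/2) = (1/0.015) × 14.32 × 1.310^(2/3) × 0.0029^(1/2) = 61.57 m³/s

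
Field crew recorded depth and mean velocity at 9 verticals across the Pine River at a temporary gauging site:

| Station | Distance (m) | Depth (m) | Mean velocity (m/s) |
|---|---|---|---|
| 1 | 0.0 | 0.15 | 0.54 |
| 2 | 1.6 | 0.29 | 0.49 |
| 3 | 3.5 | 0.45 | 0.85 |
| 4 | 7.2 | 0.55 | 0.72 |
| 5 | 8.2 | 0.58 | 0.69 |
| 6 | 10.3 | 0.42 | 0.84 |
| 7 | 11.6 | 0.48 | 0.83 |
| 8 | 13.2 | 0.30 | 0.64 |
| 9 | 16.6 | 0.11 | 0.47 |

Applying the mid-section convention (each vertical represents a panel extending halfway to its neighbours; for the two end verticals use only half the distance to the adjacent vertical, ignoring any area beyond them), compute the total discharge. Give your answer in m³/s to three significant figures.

w_1 = (1.6 − 0.0)/2 = 0.8 m; q_1 = 0.54 × 0.15 × 0.8 = 0.06480 m³/s
w_2 = (3.5 − 0.0)/2 = 1.75 m; q_2 = 0.49 × 0.29 × 1.75 = 0.2487 m³/s
w_3 = (7.2 − 1.6)/2 = 2.8 m; q_3 = 0.85 × 0.45 × 2.8 = 1.071 m³/s
w_4 = (8.2 − 3.5)/2 = 2.35 m; q_4 = 0.72 × 0.55 × 2.35 = 0.9306 m³/s
w_5 = (10.3 − 7.2)/2 = 1.55 m; q_5 = 0.69 × 0.58 × 1.55 = 0.6203 m³/s
w_6 = (11.6 − 8.2)/2 = 1.7 m; q_6 = 0.84 × 0.42 × 1.7 = 0.5998 m³/s
w_7 = (13.2 − 10.3)/2 = 1.45 m; q_7 = 0.83 × 0.48 × 1.45 = 0.5777 m³/s
w_8 = (16.6 − 11.6)/2 = 2.5 m; q_8 = 0.64 × 0.30 × 2.5 = 0.4800 m³/s
w_9 = (16.6 − 13.2)/2 = 1.7 m; q_9 = 0.47 × 0.11 × 1.7 = 0.08789 m³/s
Q = Σ qᵢ = 4.681 m³/s

4.68 m³/s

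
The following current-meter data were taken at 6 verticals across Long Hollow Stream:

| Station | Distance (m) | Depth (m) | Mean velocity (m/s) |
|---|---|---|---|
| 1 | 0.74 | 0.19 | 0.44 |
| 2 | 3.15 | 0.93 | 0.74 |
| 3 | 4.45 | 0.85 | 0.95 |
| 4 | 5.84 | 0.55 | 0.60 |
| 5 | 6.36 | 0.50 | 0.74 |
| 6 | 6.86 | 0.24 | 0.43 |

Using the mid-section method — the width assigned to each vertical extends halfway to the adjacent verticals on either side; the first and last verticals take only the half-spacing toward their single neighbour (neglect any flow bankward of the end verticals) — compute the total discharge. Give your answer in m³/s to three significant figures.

w_1 = (3.15 − 0.74)/2 = 1.205 m; q_1 = 0.44 × 0.19 × 1.205 = 0.1007 m³/s
w_2 = (4.45 − 0.74)/2 = 1.855 m; q_2 = 0.74 × 0.93 × 1.855 = 1.277 m³/s
w_3 = (5.84 − 3.15)/2 = 1.345 m; q_3 = 0.95 × 0.85 × 1.345 = 1.086 m³/s
w_4 = (6.36 − 4.45)/2 = 0.955 m; q_4 = 0.60 × 0.55 × 0.955 = 0.3152 m³/s
w_5 = (6.86 − 5.84)/2 = 0.51 m; q_5 = 0.74 × 0.50 × 0.51 = 0.1887 m³/s
w_6 = (6.86 − 6.36)/2 = 0.25 m; q_6 = 0.43 × 0.24 × 0.25 = 0.02580 m³/s
Q = Σ qᵢ = 2.993 m³/s

2.99 m³/s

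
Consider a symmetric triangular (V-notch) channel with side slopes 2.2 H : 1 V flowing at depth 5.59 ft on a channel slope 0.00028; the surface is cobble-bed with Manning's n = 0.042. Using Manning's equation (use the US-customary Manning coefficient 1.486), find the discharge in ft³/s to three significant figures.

A = z·y² = 2.2×5.59² = 68.75 ft²
P = 2y√(1+z²) = 2×5.59×√(1+2.2²) = 27.02 ft
R = A/P = 68.75/27.02 = 2.544 ft
Q = (1.486/n)·A·R^(2/3)·S^(1/2) = (1.486/0.042) × 68.75 × 2.544^(2/3) × 0.00028^(1/2) = 75.86 ft³/s

75.9 ft³/s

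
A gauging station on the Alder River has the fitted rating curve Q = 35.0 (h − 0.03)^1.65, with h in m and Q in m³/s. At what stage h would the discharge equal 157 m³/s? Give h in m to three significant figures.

h − h₀ = (Q/C)^(1/b) = (157/35.0)^(1/1.65) = 2.483 m
h = 0.03 + 2.483 = 2.513 m

2.51 m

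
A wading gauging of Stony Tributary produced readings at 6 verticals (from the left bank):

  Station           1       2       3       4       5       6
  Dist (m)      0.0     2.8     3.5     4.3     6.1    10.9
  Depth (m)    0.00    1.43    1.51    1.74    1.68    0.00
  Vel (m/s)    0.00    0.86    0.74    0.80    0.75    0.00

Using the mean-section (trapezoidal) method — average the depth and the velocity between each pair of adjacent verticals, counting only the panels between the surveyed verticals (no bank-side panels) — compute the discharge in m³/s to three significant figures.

Panel 1-2: Δb = 2.8 m, d̄ = (0.00+1.43)/2 = 0.715, v̄ = (0.00+0.86)/2 = 0.43 → q = 2.8×0.715×0.43 = 0.8609 m³/s
Panel 2-3: Δb = 0.7 m, d̄ = (1.43+1.51)/2 = 1.47, v̄ = (0.86+0.74)/2 = 0.8 → q = 0.7×1.47×0.8 = 0.8232 m³/s
Panel 3-4: Δb = 0.8 m, d̄ = (1.51+1.74)/2 = 1.625, v̄ = (0.74+0.80)/2 = 0.77 → q = 0.8×1.625×0.77 = 1.001 m³/s
Panel 4-5: Δb = 1.8 m, d̄ = (1.74+1.68)/2 = 1.71, v̄ = (0.80+0.75)/2 = 0.775 → q = 1.8×1.71×0.775 = 2.385 m³/s
Panel 5-6: Δb = 4.8 m, d̄ = (1.68+0.00)/2 = 0.84, v̄ = (0.75+0.00)/2 = 0.375 → q = 4.8×0.84×0.375 = 1.512 m³/s
Q = Σ q = 6.583 m³/s

6.58 m³/s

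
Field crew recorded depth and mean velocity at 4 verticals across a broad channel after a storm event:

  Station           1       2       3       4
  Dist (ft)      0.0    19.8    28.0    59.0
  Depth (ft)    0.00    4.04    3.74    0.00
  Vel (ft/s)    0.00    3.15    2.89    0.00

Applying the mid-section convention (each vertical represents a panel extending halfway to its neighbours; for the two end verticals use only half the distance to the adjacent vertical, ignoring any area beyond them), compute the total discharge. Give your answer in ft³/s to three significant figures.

390 ft³/s

w_2 = (28.0 − 0.0)/2 = 14 ft; q_2 = 3.15 × 4.04 × 14 = 178.2 ft³/s
w_3 = (59.0 − 19.8)/2 = 19.6 ft; q_3 = 2.89 × 3.74 × 19.6 = 211.8 ft³/s
Stations 1, 4 contribute zero (depth or velocity is 0).
Q = Σ qᵢ = 390.0 ft³/s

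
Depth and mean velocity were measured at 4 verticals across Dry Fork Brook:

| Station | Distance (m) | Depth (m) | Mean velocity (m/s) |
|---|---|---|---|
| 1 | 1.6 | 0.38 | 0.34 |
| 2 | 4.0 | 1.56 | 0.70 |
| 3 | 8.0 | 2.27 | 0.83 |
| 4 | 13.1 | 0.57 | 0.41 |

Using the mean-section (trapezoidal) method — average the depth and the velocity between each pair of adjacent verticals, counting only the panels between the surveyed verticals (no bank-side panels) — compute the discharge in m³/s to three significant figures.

11.6 m³/s

Panel 1-2: Δb = 2.4 m, d̄ = (0.38+1.56)/2 = 0.97, v̄ = (0.34+0.70)/2 = 0.52 → q = 2.4×0.97×0.52 = 1.211 m³/s
Panel 2-3: Δb = 4 m, d̄ = (1.56+2.27)/2 = 1.915, v̄ = (0.70+0.83)/2 = 0.765 → q = 4×1.915×0.765 = 5.860 m³/s
Panel 3-4: Δb = 5.1 m, d̄ = (2.27+0.57)/2 = 1.42, v̄ = (0.83+0.41)/2 = 0.62 → q = 5.1×1.42×0.62 = 4.490 m³/s
Q = Σ q = 11.56 m³/s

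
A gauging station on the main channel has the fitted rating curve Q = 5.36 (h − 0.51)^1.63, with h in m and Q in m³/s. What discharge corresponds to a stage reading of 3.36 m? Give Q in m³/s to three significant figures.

29.6 m³/s

Q = 5.36 × (3.36 − 0.51)^1.63 = 5.36 × 2.85^1.63 = 29.55 m³/s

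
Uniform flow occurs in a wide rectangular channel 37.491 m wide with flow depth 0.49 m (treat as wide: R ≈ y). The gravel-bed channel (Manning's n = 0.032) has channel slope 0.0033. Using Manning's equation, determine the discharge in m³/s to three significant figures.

20.5 m³/s

A = b·y = 37.491 × 0.49 = 18.37 m²
Wide channel: R ≈ y = 0.49 m
Q = (1/n)·A·R^(2/3)·S^(1/2) = (1/0.032) × 18.37 × 0.4900^(2/3) × 0.0033^(1/2) = 20.50 m³/s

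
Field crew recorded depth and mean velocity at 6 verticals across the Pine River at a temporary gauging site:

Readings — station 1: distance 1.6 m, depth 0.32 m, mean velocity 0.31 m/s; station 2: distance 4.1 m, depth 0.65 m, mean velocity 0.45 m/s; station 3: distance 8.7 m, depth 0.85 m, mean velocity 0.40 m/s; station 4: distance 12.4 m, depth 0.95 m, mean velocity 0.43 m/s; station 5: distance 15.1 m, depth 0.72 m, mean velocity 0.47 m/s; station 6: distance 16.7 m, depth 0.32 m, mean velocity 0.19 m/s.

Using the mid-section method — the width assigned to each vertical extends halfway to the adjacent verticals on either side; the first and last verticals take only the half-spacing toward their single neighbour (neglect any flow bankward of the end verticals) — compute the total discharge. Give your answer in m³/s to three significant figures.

w_1 = (4.1 − 1.6)/2 = 1.25 m; q_1 = 0.31 × 0.32 × 1.25 = 0.1240 m³/s
w_2 = (8.7 − 1.6)/2 = 3.55 m; q_2 = 0.45 × 0.65 × 3.55 = 1.038 m³/s
w_3 = (12.4 − 4.1)/2 = 4.15 m; q_3 = 0.40 × 0.85 × 4.15 = 1.411 m³/s
w_4 = (15.1 − 8.7)/2 = 3.2 m; q_4 = 0.43 × 0.95 × 3.2 = 1.307 m³/s
w_5 = (16.7 − 12.4)/2 = 2.15 m; q_5 = 0.47 × 0.72 × 2.15 = 0.7276 m³/s
w_6 = (16.7 − 15.1)/2 = 0.8 m; q_6 = 0.19 × 0.32 × 0.8 = 0.04864 m³/s
Q = Σ qᵢ = 4.657 m³/s

4.66 m³/s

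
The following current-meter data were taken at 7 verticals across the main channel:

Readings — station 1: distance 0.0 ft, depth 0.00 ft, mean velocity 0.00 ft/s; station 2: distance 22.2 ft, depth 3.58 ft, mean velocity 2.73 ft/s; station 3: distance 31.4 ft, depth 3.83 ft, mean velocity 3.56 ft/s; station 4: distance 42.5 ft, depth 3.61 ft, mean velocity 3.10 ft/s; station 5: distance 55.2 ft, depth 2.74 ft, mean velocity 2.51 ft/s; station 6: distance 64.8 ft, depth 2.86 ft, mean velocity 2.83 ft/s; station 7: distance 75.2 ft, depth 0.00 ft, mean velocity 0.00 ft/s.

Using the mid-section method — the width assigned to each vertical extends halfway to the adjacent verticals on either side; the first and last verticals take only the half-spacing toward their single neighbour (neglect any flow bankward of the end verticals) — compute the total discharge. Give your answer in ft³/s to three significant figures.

w_2 = (31.4 − 0.0)/2 = 15.7 ft; q_2 = 2.73 × 3.58 × 15.7 = 153.4 ft³/s
w_3 = (42.5 − 22.2)/2 = 10.15 ft; q_3 = 3.56 × 3.83 × 10.15 = 138.4 ft³/s
w_4 = (55.2 − 31.4)/2 = 11.9 ft; q_4 = 3.10 × 3.61 × 11.9 = 133.2 ft³/s
w_5 = (64.8 − 42.5)/2 = 11.15 ft; q_5 = 2.51 × 2.74 × 11.15 = 76.68 ft³/s
w_6 = (75.2 − 55.2)/2 = 10 ft; q_6 = 2.83 × 2.86 × 10 = 80.94 ft³/s
Stations 1, 7 contribute zero (depth or velocity is 0).
Q = Σ qᵢ = 582.6 ft³/s

583 ft³/s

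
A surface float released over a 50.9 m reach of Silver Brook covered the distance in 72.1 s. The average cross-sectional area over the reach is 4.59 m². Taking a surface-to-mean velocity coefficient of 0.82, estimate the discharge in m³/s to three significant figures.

2.66 m³/s

v_surface = L / t̄ = 50.9 / 72.1 = 0.7060 m/s
v_mean = 0.82 × 0.7060 = 0.5789 m/s
Q = A × v_mean = 4.59 × 0.5789 = 2.657 m³/s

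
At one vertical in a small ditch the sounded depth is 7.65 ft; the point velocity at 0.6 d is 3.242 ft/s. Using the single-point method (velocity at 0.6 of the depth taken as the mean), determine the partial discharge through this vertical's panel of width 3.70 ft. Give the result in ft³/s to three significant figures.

v̄ = v₀.₆ = 3.242 ft/s
q = v̄ × d × w = 3.242 × 7.65 × 3.70 = 91.76 ft³/s

91.8 ft³/s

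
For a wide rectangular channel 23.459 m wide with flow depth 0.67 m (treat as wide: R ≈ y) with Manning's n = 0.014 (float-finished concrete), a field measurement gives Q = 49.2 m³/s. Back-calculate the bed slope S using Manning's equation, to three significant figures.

0.00328

A = b·y = 23.459 × 0.67 = 15.72 m²
Wide channel: R ≈ y = 0.67 m
S = (Q·n / (1·A·R^(2/3)))² = (49.2×0.014 / (1×15.72×0.7657))² = 0.003276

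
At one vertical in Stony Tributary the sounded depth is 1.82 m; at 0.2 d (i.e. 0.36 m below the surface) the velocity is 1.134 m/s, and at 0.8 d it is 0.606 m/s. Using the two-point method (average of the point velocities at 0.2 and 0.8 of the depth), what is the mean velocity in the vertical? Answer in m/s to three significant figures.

0.870 m/s

v̄ = (1.134 + 0.606) / 2 = 0.8700 m/s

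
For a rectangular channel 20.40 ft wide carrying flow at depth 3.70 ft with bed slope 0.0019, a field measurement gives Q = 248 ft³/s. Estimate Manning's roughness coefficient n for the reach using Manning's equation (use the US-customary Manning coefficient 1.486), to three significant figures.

0.0384

A = b·y = 20.40 × 3.70 = 75.48 ft²
P = b + 2y = 20.40 + 2×3.70 = 27.80 ft
R = A/P = 75.48/27.80 = 2.715 ft
n = (1.486/Q)·A·R^(2/3)·S^(1/2) = (1.486/248) × 75.48 × 1.946 × 0.04359 = 0.03837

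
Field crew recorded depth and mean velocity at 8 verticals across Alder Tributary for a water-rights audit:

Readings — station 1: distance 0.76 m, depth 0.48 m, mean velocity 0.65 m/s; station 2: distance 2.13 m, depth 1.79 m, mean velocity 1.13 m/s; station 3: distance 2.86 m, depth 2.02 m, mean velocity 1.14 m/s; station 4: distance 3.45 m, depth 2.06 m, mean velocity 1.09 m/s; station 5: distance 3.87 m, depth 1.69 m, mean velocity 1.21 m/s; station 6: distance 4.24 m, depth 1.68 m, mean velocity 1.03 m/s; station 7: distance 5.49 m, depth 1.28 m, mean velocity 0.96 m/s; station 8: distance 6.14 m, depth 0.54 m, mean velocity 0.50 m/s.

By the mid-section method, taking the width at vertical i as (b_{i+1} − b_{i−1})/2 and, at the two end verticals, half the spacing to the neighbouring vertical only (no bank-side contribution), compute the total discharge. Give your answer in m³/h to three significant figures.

30400 m³/h

w_1 = (2.13 − 0.76)/2 = 0.685 m; q_1 = 0.65 × 0.48 × 0.685 = 0.2137 m³/s
w_2 = (2.86 − 0.76)/2 = 1.05 m; q_2 = 1.13 × 1.79 × 1.05 = 2.124 m³/s
w_3 = (3.45 − 2.13)/2 = 0.66 m; q_3 = 1.14 × 2.02 × 0.66 = 1.520 m³/s
w_4 = (3.87 − 2.86)/2 = 0.505 m; q_4 = 1.09 × 2.06 × 0.505 = 1.134 m³/s
w_5 = (4.24 − 3.45)/2 = 0.395 m; q_5 = 1.21 × 1.69 × 0.395 = 0.8077 m³/s
w_6 = (5.49 − 3.87)/2 = 0.81 m; q_6 = 1.03 × 1.68 × 0.81 = 1.402 m³/s
w_7 = (6.14 − 4.24)/2 = 0.95 m; q_7 = 0.96 × 1.28 × 0.95 = 1.167 m³/s
w_8 = (6.14 − 5.49)/2 = 0.325 m; q_8 = 0.50 × 0.54 × 0.325 = 0.08775 m³/s
Q = Σ qᵢ = 8.456 m³/s
= 8.456 × 3600 = 30440 m³/h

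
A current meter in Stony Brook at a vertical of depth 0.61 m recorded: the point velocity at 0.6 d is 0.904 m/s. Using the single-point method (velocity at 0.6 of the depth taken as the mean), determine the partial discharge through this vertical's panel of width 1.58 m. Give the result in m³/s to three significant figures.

0.871 m³/s

v̄ = v₀.₆ = 0.904 m/s
q = v̄ × d × w = 0.9040 × 0.61 × 1.58 = 0.8713 m³/s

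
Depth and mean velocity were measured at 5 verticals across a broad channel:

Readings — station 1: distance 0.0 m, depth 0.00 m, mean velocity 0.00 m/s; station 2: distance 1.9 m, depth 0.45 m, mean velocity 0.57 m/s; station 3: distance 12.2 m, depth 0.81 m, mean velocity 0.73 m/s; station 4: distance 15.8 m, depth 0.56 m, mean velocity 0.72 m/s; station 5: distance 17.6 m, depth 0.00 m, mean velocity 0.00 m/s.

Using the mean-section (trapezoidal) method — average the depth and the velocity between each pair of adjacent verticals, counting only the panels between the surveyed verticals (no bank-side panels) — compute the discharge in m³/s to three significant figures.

6.31 m³/s

Panel 1-2: Δb = 1.9 m, d̄ = (0.00+0.45)/2 = 0.225, v̄ = (0.00+0.57)/2 = 0.285 → q = 1.9×0.225×0.285 = 0.1218 m³/s
Panel 2-3: Δb = 10.3 m, d̄ = (0.45+0.81)/2 = 0.63, v̄ = (0.57+0.73)/2 = 0.65 → q = 10.3×0.63×0.65 = 4.218 m³/s
Panel 3-4: Δb = 3.6 m, d̄ = (0.81+0.56)/2 = 0.685, v̄ = (0.73+0.72)/2 = 0.725 → q = 3.6×0.685×0.725 = 1.788 m³/s
Panel 4-5: Δb = 1.8 m, d̄ = (0.56+0.00)/2 = 0.28, v̄ = (0.72+0.00)/2 = 0.36 → q = 1.8×0.28×0.36 = 0.1814 m³/s
Q = Σ q = 6.309 m³/s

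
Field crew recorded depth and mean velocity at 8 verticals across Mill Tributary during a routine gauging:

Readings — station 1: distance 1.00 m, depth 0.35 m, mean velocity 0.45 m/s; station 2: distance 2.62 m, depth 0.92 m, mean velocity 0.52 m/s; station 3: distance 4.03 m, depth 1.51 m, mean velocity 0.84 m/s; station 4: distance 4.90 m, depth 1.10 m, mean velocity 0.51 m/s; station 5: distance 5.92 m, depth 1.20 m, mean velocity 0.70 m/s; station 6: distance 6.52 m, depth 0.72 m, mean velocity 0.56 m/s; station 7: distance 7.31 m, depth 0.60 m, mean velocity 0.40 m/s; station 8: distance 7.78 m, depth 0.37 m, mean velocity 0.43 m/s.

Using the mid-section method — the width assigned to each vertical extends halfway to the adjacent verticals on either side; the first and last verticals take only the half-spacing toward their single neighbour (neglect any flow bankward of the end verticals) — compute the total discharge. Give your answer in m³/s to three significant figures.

3.98 m³/s

w_1 = (2.62 − 1.00)/2 = 0.81 m; q_1 = 0.45 × 0.35 × 0.81 = 0.1276 m³/s
w_2 = (4.03 − 1.00)/2 = 1.515 m; q_2 = 0.52 × 0.92 × 1.515 = 0.7248 m³/s
w_3 = (4.90 − 2.62)/2 = 1.14 m; q_3 = 0.84 × 1.51 × 1.14 = 1.446 m³/s
w_4 = (5.92 − 4.03)/2 = 0.945 m; q_4 = 0.51 × 1.10 × 0.945 = 0.5301 m³/s
w_5 = (6.52 − 4.90)/2 = 0.81 m; q_5 = 0.70 × 1.20 × 0.81 = 0.6804 m³/s
w_6 = (7.31 − 5.92)/2 = 0.695 m; q_6 = 0.56 × 0.72 × 0.695 = 0.2802 m³/s
w_7 = (7.78 − 6.52)/2 = 0.63 m; q_7 = 0.40 × 0.60 × 0.63 = 0.1512 m³/s
w_8 = (7.78 − 7.31)/2 = 0.235 m; q_8 = 0.43 × 0.37 × 0.235 = 0.03739 m³/s
Q = Σ qᵢ = 3.978 m³/s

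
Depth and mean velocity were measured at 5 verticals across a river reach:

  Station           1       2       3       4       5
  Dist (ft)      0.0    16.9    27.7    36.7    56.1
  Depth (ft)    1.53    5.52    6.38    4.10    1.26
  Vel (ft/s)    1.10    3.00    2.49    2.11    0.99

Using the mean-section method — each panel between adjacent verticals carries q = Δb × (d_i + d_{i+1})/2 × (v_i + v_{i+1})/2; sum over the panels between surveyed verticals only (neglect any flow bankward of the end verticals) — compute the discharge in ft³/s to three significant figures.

Panel 1-2: Δb = 16.9 ft, d̄ = (1.53+5.52)/2 = 3.525, v̄ = (1.10+3.00)/2 = 2.05 → q = 16.9×3.525×2.05 = 122.1 ft³/s
Panel 2-3: Δb = 10.8 ft, d̄ = (5.52+6.38)/2 = 5.95, v̄ = (3.00+2.49)/2 = 2.745 → q = 10.8×5.95×2.745 = 176.4 ft³/s
Panel 3-4: Δb = 9 ft, d̄ = (6.38+4.10)/2 = 5.24, v̄ = (2.49+2.11)/2 = 2.3 → q = 9×5.24×2.3 = 108.5 ft³/s
Panel 4-5: Δb = 19.4 ft, d̄ = (4.10+1.26)/2 = 2.68, v̄ = (2.11+0.99)/2 = 1.55 → q = 19.4×2.68×1.55 = 80.59 ft³/s
Q = Σ q = 487.6 ft³/s

488 ft³/s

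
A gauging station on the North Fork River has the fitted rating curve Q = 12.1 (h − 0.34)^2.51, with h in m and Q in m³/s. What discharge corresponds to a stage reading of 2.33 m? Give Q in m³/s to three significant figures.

68.1 m³/s

Q = 12.1 × (2.33 − 0.34)^2.51 = 12.1 × 1.99^2.51 = 68.06 m³/s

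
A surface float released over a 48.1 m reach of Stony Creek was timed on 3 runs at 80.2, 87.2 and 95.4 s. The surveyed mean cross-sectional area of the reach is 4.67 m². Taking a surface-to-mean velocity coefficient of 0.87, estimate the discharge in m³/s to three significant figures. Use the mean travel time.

t̄ = (80.2 + 87.2 + 95.4) / 3 = 87.6 s
v_surface = L / t̄ = 48.1 / 87.6 = 0.5491 m/s
v_mean = 0.87 × 0.5491 = 0.4777 m/s
Q = A × v_mean = 4.67 × 0.4777 = 2.231 m³/s

2.23 m³/s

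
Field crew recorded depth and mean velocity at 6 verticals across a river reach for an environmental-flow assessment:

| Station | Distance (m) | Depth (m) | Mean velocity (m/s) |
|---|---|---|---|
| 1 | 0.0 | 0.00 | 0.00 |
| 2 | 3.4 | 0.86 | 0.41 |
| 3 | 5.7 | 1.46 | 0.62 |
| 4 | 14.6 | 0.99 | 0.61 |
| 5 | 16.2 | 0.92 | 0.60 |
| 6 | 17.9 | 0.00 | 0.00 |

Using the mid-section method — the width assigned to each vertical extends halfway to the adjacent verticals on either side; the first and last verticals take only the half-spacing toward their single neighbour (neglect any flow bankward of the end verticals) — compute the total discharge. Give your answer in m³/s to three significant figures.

10.2 m³/s

w_2 = (5.7 − 0.0)/2 = 2.85 m; q_2 = 0.41 × 0.86 × 2.85 = 1.005 m³/s
w_3 = (14.6 − 3.4)/2 = 5.6 m; q_3 = 0.62 × 1.46 × 5.6 = 5.069 m³/s
w_4 = (16.2 − 5.7)/2 = 5.25 m; q_4 = 0.61 × 0.99 × 5.25 = 3.170 m³/s
w_5 = (17.9 − 14.6)/2 = 1.65 m; q_5 = 0.60 × 0.92 × 1.65 = 0.9108 m³/s
Stations 1, 6 contribute zero (depth or velocity is 0).
Q = Σ qᵢ = 10.16 m³/s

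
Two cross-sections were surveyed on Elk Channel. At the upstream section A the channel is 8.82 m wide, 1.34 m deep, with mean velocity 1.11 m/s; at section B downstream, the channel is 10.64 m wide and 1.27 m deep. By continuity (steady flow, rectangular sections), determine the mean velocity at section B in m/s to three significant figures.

0.971 m/s

Q = A₁V₁ = (8.82×1.34) × 1.11 = 13.12 m³/s
A₂ = 10.64 × 1.27 = 13.51 m²
V₂ = Q/A₂ = 13.12/13.51 = 0.9708 m/s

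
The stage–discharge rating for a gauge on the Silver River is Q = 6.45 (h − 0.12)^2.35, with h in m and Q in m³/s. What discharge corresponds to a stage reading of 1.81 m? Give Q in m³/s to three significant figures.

22.1 m³/s

Q = 6.45 × (1.81 − 0.12)^2.35 = 6.45 × 1.69^2.35 = 22.14 m³/s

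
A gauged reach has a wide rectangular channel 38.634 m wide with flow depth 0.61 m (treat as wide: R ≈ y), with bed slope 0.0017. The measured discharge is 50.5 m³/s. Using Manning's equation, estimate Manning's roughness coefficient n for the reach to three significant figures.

0.0138

A = b·y = 38.634 × 0.61 = 23.57 m²
Wide channel: R ≈ y = 0.61 m
n = (1/Q)·A·R^(2/3)·S^(1/2) = (1/50.5) × 23.57 × 0.7193 × 0.04123 = 0.01384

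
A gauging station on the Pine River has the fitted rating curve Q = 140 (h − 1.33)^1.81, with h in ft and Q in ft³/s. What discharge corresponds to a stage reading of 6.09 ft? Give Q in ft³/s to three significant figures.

2360 ft³/s

Q = 140 × (6.09 − 1.33)^1.81 = 140 × 4.76^1.81 = 2358 ft³/s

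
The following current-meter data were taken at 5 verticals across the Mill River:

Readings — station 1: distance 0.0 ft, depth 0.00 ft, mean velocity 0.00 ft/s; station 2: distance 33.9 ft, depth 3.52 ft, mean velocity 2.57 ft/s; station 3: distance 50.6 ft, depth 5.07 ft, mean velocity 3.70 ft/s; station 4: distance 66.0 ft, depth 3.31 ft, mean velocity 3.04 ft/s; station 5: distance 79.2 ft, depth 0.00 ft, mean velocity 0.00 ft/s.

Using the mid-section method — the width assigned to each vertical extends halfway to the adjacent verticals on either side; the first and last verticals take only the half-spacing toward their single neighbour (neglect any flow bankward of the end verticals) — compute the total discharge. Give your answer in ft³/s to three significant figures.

w_2 = (50.6 − 0.0)/2 = 25.3 ft; q_2 = 2.57 × 3.52 × 25.3 = 228.9 ft³/s
w_3 = (66.0 − 33.9)/2 = 16.05 ft; q_3 = 3.70 × 5.07 × 16.05 = 301.1 ft³/s
w_4 = (79.2 − 50.6)/2 = 14.3 ft; q_4 = 3.04 × 3.31 × 14.3 = 143.9 ft³/s
Stations 1, 5 contribute zero (depth or velocity is 0).
Q = Σ qᵢ = 673.8 ft³/s

674 ft³/s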